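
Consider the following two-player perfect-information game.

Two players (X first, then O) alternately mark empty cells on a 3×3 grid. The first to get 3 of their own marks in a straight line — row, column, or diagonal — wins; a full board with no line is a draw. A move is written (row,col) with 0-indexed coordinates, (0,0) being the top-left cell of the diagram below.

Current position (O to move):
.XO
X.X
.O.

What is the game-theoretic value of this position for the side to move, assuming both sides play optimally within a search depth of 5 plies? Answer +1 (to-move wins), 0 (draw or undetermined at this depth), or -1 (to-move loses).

p1 O@[.XO/X.X/.O.]: (0,0)[OXO/X.X/.O.]-1 (1,1)[.XO/XOX/.O.]+0* (2,0)[.XO/X.X/OO.]-1 (2,2)[.XO/X.X/.OO]-1
p2 X@[.XO/XOX/.O.]: (0,0)[XXO/XOX/.O.]-1 (2,0)[.XO/XOX/XO.]+0* (2,2)[.XO/XOX/.OX]-1
p3 O@[.XO/XOX/XO.]: (0,0)[OXO/XOX/XO.]+0* (2,2)[.XO/XOX/XOO]-1
p4 X@[OXO/XOX/XO.]: (2,2)[OXO/XOX/XOX]+0*
p5 O@[OXO/XOX/XOX] terminal +0; root [.XO/X.X/.O.] d5

value(.XO/X.X/.O., O) = 0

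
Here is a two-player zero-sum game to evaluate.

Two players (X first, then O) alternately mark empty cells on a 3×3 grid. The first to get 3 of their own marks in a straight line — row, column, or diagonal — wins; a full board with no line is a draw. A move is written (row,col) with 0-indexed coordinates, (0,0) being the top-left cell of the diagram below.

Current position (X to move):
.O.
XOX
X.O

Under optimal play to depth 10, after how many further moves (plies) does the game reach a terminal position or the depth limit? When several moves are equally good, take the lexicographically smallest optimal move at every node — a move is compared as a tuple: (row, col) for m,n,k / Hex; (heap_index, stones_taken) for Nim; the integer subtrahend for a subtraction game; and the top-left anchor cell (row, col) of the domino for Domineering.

p1 X@[.O./XOX/X.O]: (0,0)[XO./XOX/X.O]+1* (0,2)[.OX/XOX/X.O]-1 (2,1)[.O./XOX/XXO]-1
p2 O@[XO./XOX/X.O] terminal -1; root [.O./XOX/X.O] d10

PV length from [.O./XOX/X.O]: 1 ply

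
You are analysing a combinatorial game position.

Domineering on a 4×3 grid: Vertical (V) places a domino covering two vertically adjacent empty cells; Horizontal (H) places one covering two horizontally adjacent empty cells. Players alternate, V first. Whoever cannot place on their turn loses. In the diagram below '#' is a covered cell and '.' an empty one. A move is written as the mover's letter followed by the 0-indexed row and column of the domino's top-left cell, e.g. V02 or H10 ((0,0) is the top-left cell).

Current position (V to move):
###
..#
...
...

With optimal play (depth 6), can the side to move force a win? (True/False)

V winning at [###/..#/.../...]: True

[###/..#/.../...] V move#1: V10:-1/###/#.#/#../..., V11:+1/###/.##/.#./...*, V20:-1/###/..#/#../#.., V21:+1/###/..#/.#./.#., V22:-1/###/..#/..#/..#
[###/.##/.#./...] H move#2: H30:-1/###/.##/.#./##.*, H31:-1/###/.##/.#./.##
[###/.##/.#./##.] V move#3: V10:+1/###/###/##./##.*, V22:+1/###/.##/.##/###
[###/###/##./##.] end (terminal -1, H#4); searched ###/..#/.../... to 6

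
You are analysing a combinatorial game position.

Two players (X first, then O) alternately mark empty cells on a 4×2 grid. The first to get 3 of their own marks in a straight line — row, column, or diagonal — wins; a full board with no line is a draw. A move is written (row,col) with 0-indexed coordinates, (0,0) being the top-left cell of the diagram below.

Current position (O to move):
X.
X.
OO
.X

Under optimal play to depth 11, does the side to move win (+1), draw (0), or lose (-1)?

value(X./X./OO/.X, O) = 0

p1 O@[X./X./OO/.X]: (0,1)[XO/X./OO/.X]+0* (1,1)[X./XO/OO/.X]+0 (3,0)[X./X./OO/OX]+0
p2 X@[XO/X./OO/.X]: (1,1)[XO/XX/OO/.X]+0* (3,0)[XO/X./OO/XX]-1
p3 O@[XO/XX/OO/.X]: (3,0)[XO/XX/OO/OX]+0*
p4 X@[XO/XX/OO/OX] terminal +0; root [X./X./OO/.X] d11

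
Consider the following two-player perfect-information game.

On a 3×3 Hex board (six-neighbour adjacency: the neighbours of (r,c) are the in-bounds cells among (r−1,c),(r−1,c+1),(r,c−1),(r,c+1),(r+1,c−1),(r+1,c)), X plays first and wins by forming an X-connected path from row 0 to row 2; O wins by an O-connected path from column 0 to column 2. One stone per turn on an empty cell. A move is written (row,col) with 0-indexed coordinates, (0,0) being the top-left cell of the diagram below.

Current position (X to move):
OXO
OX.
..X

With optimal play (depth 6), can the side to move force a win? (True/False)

[OXO/OX./..X] X move#1: (1,2):+1/OXO/OXX/..X*, (2,0):+1/OXO/OX./X.X, (2,1):+1/OXO/OX./.XX
[OXO/OXX/..X] end (terminal -1, O#2); searched OXO/OX./..X to 6

X winning at [OXO/OX./..X]: True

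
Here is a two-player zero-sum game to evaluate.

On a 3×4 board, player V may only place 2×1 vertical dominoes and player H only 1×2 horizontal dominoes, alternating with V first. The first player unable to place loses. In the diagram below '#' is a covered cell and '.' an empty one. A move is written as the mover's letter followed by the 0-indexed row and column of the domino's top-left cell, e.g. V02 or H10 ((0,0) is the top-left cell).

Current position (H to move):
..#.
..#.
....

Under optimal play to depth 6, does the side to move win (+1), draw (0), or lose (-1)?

[..#./..#./....] H move#1: H00:-1/###./..#./...., H10:+1/..#./###./....*, H20:-1/..#./..#./##.., H21:-1/..#./..#./.##., H22:-1/..#./..#./..##
[..#./###./....] V move#2: V03:-1/..##/####/....*, V13:-1/..#./####/...#
[..##/####/....] H move#3: H00:+1/####/####/....*, H20:+1/..##/####/##.., H21:+1/..##/####/.##., H22:+1/..##/####/..##
[####/####/....] end (terminal -1, V#4); searched ..#./..#./.... to 6

value(..#./..#./...., H) = +1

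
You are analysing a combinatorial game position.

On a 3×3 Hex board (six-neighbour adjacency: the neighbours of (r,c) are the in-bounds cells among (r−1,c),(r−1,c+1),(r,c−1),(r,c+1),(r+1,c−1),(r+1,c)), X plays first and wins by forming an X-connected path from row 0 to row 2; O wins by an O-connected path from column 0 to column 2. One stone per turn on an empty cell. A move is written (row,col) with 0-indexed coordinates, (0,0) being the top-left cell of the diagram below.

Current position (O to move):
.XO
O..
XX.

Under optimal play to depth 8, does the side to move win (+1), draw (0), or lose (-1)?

value(.XO/O../XX., O) = +1

p1 O@[.XO/O../XX.]: (0,0)[OXO/O../XX.]-1 (1,1)[.XO/OO./XX.]+1* (1,2)[.XO/O.O/XX.]-1 (2,2)[.XO/O../XXO]-1
p2 X@[.XO/OO./XX.] terminal -1; root [.XO/O../XX.] d8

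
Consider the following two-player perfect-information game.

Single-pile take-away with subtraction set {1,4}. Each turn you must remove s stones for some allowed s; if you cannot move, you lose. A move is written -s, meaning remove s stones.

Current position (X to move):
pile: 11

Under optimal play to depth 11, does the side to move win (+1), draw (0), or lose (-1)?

ply 1, X at 11 | -1=+1→10*; -4=+1→7
ply 2, O at 10 | -1=-1→9*; -4=-1→6
ply 3, X at 9 | -1=-1→8; -4=+1→5*
ply 4, O at 5 | -1=-1→4*; -4=-1→1
ply 5, X at 4 | -1=-1→3; -4=+1→0*
ply 6: 0 is terminal -1 (O); from 11 depth 11

value(11, X) = +1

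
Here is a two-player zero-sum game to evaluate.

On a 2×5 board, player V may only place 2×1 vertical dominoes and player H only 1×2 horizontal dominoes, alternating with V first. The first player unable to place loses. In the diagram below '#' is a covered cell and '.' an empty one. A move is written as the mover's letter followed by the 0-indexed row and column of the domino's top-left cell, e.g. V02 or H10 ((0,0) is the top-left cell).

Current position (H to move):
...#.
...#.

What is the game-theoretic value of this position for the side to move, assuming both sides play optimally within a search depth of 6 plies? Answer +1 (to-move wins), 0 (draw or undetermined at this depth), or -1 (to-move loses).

value(...#./...#., H) = -1

ply 1, H at ...#./...#. | H00=-1→##.#./...#.*; H01=-1→.###./...#.; H10=-1→...#./##.#.; H11=-1→...#./.###.
ply 2, V at ##.#./...#. | V02=+1→####./..##.*; V04=-1→##.##/...##
ply 3, H at ####./..##. | H10=-1→####./####.*
ply 4, V at ####./####. | V04=+1→#####/#####*
ply 5: #####/##### is terminal -1 (H); from ...#./...#. depth 6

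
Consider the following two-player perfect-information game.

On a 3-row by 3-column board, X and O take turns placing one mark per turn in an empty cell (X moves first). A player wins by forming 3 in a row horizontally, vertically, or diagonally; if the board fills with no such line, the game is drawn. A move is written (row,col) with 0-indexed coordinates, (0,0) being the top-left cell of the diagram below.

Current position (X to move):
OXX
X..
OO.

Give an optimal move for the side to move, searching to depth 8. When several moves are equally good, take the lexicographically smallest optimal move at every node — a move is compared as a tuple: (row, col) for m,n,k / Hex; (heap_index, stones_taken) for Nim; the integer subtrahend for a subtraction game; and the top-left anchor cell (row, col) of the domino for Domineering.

ply 1, X at OXX/X../OO. | (1,1)=-1→OXX/XX./OO.; (1,2)=-1→OXX/X.X/OO.; (2,2)=+0→OXX/X../OOX*
ply 2, O at OXX/X../OOX | (1,1)=-1→OXX/XO./OOX; (1,2)=+0→OXX/X.O/OOX*
ply 3, X at OXX/X.O/OOX | (1,1)=+0→OXX/XXO/OOX*
ply 4: OXX/XXO/OOX is terminal +0 (O); from OXX/X../OO. depth 8

X's best at [OXX/X../OO.]: (2,2)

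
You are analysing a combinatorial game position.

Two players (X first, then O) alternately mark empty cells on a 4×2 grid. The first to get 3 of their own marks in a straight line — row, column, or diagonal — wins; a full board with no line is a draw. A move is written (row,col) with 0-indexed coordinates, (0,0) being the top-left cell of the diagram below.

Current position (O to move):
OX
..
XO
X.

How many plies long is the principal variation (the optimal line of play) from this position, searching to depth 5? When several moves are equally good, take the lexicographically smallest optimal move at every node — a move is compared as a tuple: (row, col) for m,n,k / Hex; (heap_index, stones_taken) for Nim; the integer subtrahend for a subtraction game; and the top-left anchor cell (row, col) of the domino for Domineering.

ply 1, O at OX/../XO/X. | (1,0)=+0→OX/O./XO/X.*; (1,1)=-1→OX/.O/XO/X.; (3,1)=-1→OX/../XO/XO
ply 2, X at OX/O./XO/X. | (1,1)=+0→OX/OX/XO/X.*; (3,1)=+0→OX/O./XO/XX
ply 3, O at OX/OX/XO/X. | (3,1)=+0→OX/OX/XO/XO*
ply 4: OX/OX/XO/XO is terminal +0 (X); from OX/../XO/X. depth 5

PV length from [OX/../XO/X.]: 3 plies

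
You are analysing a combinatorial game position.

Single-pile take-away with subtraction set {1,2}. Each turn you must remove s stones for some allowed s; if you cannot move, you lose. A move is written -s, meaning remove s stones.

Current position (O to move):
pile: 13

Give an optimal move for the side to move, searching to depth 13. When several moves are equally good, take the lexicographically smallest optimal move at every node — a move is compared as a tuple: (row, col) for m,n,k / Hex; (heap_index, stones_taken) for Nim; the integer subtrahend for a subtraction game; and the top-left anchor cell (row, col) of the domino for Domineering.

p1 O@[13]: -1[12]+1* -2[11]-1
p2 X@[12]: -1[11]-1* -2[10]-1
p3 O@[11]: -1[10]-1 -2[9]+1*
p4 X@[9]: -1[8]-1* -2[7]-1
p5 O@[8]: -1[7]-1 -2[6]+1*
p6 X@[6]: -1[5]-1* -2[4]-1
p7 O@[5]: -1[4]-1 -2[3]+1*
p8 X@[3]: -1[2]-1* -2[1]-1
p9 O@[2]: -1[1]-1 -2[0]+1*
p10 X@[0] terminal -1; root [13] d13

O's best at [13]: -1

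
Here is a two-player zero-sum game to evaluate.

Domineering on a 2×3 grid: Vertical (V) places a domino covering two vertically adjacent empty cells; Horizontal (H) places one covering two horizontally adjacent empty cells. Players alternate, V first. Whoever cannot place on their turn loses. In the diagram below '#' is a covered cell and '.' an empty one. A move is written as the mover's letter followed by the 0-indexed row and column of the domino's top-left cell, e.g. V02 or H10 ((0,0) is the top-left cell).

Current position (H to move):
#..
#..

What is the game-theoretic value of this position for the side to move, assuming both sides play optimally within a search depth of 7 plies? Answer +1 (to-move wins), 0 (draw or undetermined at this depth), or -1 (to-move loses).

ply 1, H at #../#.. | H01=+1→###/#..*; H11=+1→#../###
ply 2: ###/#.. is terminal -1 (V); from #../#.. depth 7

value(#../#.., H) = +1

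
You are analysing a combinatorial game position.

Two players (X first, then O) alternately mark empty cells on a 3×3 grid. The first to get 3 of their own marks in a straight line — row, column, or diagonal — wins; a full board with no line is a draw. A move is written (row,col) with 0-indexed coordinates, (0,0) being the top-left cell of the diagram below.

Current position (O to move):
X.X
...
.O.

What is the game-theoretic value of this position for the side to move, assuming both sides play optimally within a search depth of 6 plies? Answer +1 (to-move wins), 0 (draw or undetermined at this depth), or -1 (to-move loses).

p1 O@[X.X/.../.O.]: (0,1)[XOX/.../.O.]-1* (1,0)[X.X/O../.O.]-1 (1,1)[X.X/.O./.O.]-1 (1,2)[X.X/..O/.O.]-1 (2,0)[X.X/.../OO.]-1 (2,2)[X.X/.../.OO]-1
p2 X@[XOX/.../.O.]: (1,0)[XOX/X../.O.]-1 (1,1)[XOX/.X./.O.]+1* (1,2)[XOX/..X/.O.]-1 (2,0)[XOX/.../XO.]-1 (2,2)[XOX/.../.OX]-1
p3 O@[XOX/.X./.O.]: (1,0)[XOX/OX./.O.]-1* (1,2)[XOX/.XO/.O.]-1 (2,0)[XOX/.X./OO.]-1 (2,2)[XOX/.X./.OO]-1
p4 X@[XOX/OX./.O.]: (1,2)[XOX/OXX/.O.]+1* (2,0)[XOX/OX./XO.]+1 (2,2)[XOX/OX./.OX]+1
p5 O@[XOX/OXX/.O.]: (2,0)[XOX/OXX/OO.]-1* (2,2)[XOX/OXX/.OO]-1
p6 X@[XOX/OXX/OO.]: (2,2)[XOX/OXX/OOX]+1*
p7 O@[XOX/OXX/OOX] terminal -1; root [X.X/.../.O.] d6

value(X.X/.../.O., O) = -1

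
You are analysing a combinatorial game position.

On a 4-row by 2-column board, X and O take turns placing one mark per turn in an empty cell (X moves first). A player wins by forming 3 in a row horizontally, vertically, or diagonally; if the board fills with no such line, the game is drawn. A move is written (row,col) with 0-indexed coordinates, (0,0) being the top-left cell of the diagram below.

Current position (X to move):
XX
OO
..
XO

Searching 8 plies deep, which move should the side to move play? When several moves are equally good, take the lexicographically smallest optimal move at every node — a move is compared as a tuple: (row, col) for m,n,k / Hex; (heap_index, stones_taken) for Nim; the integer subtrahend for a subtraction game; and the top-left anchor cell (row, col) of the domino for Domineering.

X's best at [XX/OO/../XO]: (2,1)

p1 X@[XX/OO/../XO]: (2,0)[XX/OO/X./XO]-1 (2,1)[XX/OO/.X/XO]+0*
p2 O@[XX/OO/.X/XO]: (2,0)[XX/OO/OX/XO]+0*
p3 X@[XX/OO/OX/XO] terminal +0; root [XX/OO/../XO] d8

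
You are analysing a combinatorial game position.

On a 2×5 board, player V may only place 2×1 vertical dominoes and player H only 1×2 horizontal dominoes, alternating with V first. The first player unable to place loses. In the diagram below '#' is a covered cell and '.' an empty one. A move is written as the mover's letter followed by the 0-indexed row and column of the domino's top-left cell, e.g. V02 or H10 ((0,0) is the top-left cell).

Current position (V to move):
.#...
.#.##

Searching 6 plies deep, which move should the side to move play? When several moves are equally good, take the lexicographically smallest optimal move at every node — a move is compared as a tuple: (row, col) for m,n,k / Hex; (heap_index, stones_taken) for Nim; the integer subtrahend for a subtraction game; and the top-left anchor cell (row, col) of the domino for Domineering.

V's best at [.#.../.#.##]: V02

[.#.../.#.##] V move#1: V00:-1/##.../##.##, V02:+1/.##../.####*
[.##../.####] H move#2: H03:-1/.####/.####*
[.####/.####] V move#3: V00:+1/#####/#####*
[#####/#####] end (terminal -1, H#4); searched .#.../.#.## to 6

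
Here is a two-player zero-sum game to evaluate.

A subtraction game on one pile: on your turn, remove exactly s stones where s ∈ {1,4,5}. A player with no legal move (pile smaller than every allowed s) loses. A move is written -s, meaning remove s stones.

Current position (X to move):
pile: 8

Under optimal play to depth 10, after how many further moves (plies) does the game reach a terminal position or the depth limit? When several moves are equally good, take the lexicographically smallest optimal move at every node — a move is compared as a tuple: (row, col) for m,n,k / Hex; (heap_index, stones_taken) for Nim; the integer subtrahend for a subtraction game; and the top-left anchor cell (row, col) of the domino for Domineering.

p1 X@[8]: -1[7]-1* -4[4]-1 -5[3]-1
p2 O@[7]: -1[6]-1 -4[3]-1 -5[2]+1*
p3 X@[2]: -1[1]-1*
p4 O@[1]: -1[0]+1*
p5 X@[0] terminal -1; root [8] d10

PV length from [8]: 4 plies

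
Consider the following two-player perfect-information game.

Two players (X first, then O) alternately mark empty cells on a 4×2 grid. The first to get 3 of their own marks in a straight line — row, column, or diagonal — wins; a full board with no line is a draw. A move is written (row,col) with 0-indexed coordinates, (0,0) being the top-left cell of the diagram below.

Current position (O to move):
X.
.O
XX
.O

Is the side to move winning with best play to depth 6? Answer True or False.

O winning at [X./.O/XX/.O]: False

[X./.O/XX/.O] O move#1: (0,1):-1/XO/.O/XX/.O, (1,0):+0/X./OO/XX/.O*, (3,0):-1/X./.O/XX/OO
[X./OO/XX/.O] X move#2: (0,1):+0/XX/OO/XX/.O*, (3,0):+0/X./OO/XX/XO
[XX/OO/XX/.O] O move#3: (3,0):+0/XX/OO/XX/OO*
[XX/OO/XX/OO] end (terminal +0, X#4); searched X./.O/XX/.O to 6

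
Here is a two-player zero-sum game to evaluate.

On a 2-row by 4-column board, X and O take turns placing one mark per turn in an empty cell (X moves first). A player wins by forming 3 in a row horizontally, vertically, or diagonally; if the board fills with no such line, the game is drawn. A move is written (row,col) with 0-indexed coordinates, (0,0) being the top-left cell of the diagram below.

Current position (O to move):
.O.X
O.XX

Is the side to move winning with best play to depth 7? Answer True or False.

O winning at [.O.X/O.XX]: False

[.O.X/O.XX] O move#1: (0,0):-1/OO.X/O.XX, (0,2):-1/.OOX/O.XX, (1,1):+0/.O.X/OOXX*
[.O.X/OOXX] X move#2: (0,0):+0/XO.X/OOXX*, (0,2):+0/.OXX/OOXX
[XO.X/OOXX] O move#3: (0,2):+0/XOOX/OOXX*
[XOOX/OOXX] end (terminal +0, X#4); searched .O.X/O.XX to 7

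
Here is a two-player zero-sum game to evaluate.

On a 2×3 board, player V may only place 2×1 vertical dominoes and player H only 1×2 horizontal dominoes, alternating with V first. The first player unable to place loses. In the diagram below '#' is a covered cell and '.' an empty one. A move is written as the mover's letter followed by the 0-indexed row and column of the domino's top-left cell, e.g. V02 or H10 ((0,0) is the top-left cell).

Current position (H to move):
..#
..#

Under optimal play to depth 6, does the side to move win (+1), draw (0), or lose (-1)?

value(..#/..#, H) = +1

ply 1, H at ..#/..# | H00=+1→###/..#*; H10=+1→..#/###
ply 2: ###/..# is terminal -1 (V); from ..#/..# depth 6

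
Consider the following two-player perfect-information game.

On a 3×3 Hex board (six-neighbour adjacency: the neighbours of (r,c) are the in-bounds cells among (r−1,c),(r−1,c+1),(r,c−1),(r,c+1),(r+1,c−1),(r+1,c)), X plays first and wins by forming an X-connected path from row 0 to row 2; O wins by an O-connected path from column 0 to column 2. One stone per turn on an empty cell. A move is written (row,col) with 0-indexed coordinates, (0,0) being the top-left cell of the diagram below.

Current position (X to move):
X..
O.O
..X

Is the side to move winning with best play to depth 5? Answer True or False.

X winning at [X../O.O/..X]: True

[X../O.O/..X] X move#1: (0,1):-1/XX./O.O/..X, (0,2):-1/X.X/O.O/..X, (1,1):+1/X../OXO/..X*, (2,0):-1/X../O.O/X.X, (2,1):-1/X../O.O/.XX
[X../OXO/..X] O move#2: (0,1):-1/XO./OXO/..X*, (0,2):-1/X.O/OXO/..X, (2,0):-1/X../OXO/O.X, (2,1):-1/X../OXO/.OX
[XO./OXO/..X] X move#3: (0,2):+1/XOX/OXO/..X*, (2,0):-1/XO./OXO/X.X, (2,1):-1/XO./OXO/.XX
[XOX/OXO/..X] O move#4: (2,0):-1/XOX/OXO/O.X*, (2,1):-1/XOX/OXO/.OX
[XOX/OXO/O.X] X move#5: (2,1):+1/XOX/OXO/OXX*
[XOX/OXO/OXX] end (terminal -1, O#6); searched X../O.O/..X to 5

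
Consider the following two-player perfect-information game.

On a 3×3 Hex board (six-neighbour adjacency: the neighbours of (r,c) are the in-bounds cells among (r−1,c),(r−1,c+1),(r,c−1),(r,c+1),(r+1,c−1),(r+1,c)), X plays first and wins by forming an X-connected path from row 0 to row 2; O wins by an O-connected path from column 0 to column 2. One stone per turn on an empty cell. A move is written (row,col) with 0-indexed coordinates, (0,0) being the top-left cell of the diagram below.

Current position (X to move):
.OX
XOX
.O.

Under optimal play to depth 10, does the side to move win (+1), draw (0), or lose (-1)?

ply 1, X at .OX/XOX/.O. | (0,0)=+1→XOX/XOX/.O.*; (2,0)=+1→.OX/XOX/XO.; (2,2)=+1→.OX/XOX/.OX
ply 2, O at XOX/XOX/.O. | (2,0)=-1→XOX/XOX/OO.*; (2,2)=-1→XOX/XOX/.OO
ply 3, X at XOX/XOX/OO. | (2,2)=+1→XOX/XOX/OOX*
ply 4: XOX/XOX/OOX is terminal -1 (O); from .OX/XOX/.O. depth 10

value(.OX/XOX/.O., X) = +1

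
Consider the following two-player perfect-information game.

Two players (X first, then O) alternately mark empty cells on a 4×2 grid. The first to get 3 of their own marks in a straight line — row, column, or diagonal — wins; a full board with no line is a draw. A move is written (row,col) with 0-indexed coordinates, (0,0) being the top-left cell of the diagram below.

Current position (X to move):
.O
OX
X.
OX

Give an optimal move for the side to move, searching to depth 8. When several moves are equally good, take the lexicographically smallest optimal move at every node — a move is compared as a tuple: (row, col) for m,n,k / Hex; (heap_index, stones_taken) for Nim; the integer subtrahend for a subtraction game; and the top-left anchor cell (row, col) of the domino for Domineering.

X's best at [.O/OX/X./OX]: (2,1)

p1 X@[.O/OX/X./OX]: (0,0)[XO/OX/X./OX]+0 (2,1)[.O/OX/XX/OX]+1*
p2 O@[.O/OX/XX/OX] terminal -1; root [.O/OX/X./OX] d8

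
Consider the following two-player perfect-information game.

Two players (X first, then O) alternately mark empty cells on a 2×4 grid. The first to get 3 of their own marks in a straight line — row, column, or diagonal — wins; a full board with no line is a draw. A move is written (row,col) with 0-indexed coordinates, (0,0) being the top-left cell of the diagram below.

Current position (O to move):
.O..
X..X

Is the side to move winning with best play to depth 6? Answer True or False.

[.O../X..X] O move#1: (0,0):+0/OO../X..X, (0,2):+1/.OO./X..X*, (0,3):+0/.O.O/X..X, (1,1):+0/.O../XO.X, (1,2):+0/.O../X.OX
[.OO./X..X] X move#2: (0,0):-1/XOO./X..X*, (0,3):-1/.OOX/X..X, (1,1):-1/.OO./XX.X, (1,2):-1/.OO./X.XX
[XOO./X..X] O move#3: (0,3):+1/XOOO/X..X*, (1,1):+0/XOO./XO.X, (1,2):+0/XOO./X.OX
[XOOO/X..X] end (terminal -1, X#4); searched .O../X..X to 6

O winning at [.O../X..X]: True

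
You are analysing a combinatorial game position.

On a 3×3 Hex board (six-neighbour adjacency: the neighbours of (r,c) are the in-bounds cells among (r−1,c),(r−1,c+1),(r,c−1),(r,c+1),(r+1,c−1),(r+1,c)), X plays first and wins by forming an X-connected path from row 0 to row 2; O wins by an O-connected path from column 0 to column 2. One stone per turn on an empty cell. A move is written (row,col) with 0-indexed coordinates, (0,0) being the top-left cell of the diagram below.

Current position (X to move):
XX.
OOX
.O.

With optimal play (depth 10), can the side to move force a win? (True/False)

p1 X@[XX./OOX/.O.]: (0,2)[XXX/OOX/.O.]-1* (2,0)[XX./OOX/XO.]-1 (2,2)[XX./OOX/.OX]-1
p2 O@[XXX/OOX/.O.]: (2,0)[XXX/OOX/OO.]-1 (2,2)[XXX/OOX/.OO]+1*
p3 X@[XXX/OOX/.OO] terminal -1; root [XX./OOX/.O.] d10

X winning at [XX./OOX/.O.]: False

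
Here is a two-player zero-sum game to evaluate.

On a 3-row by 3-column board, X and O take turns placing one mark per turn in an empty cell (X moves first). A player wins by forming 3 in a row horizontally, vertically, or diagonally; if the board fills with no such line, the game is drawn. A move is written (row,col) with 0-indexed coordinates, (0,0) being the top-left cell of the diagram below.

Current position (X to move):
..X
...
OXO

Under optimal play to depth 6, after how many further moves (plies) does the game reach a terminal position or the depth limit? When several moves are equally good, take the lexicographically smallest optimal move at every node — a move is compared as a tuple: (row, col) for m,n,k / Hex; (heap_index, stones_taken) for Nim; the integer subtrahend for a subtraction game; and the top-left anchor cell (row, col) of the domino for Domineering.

ply 1, X at ..X/.../OXO | (0,0)=+0→X.X/.../OXO; (0,1)=+1→.XX/.../OXO*; (1,0)=+0→..X/X../OXO; (1,1)=+0→..X/.X./OXO; (1,2)=-1→..X/..X/OXO
ply 2, O at .XX/.../OXO | (0,0)=-1→OXX/.../OXO*; (1,0)=-1→.XX/O../OXO; (1,1)=-1→.XX/.O./OXO; (1,2)=-1→.XX/..O/OXO
ply 3, X at OXX/.../OXO | (1,0)=-1→OXX/X../OXO; (1,1)=+1→OXX/.X./OXO*; (1,2)=-1→OXX/..X/OXO
ply 4: OXX/.X./OXO is terminal -1 (O); from ..X/.../OXO depth 6

PV length from [..X/.../OXO]: 3 plies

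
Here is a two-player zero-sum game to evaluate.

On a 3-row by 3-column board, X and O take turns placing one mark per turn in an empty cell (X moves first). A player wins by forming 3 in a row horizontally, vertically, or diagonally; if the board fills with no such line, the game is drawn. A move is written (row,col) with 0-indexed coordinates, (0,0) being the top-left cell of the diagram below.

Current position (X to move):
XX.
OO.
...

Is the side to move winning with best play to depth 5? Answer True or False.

X winning at [XX./OO./...]: True

[XX./OO./...] X move#1: (0,2):+1/XXX/OO./...*, (1,2):+0/XX./OOX/..., (2,0):-1/XX./OO./X.., (2,1):-1/XX./OO./.X., (2,2):-1/XX./OO./..X
[XXX/OO./...] end (terminal -1, O#2); searched XX./OO./... to 5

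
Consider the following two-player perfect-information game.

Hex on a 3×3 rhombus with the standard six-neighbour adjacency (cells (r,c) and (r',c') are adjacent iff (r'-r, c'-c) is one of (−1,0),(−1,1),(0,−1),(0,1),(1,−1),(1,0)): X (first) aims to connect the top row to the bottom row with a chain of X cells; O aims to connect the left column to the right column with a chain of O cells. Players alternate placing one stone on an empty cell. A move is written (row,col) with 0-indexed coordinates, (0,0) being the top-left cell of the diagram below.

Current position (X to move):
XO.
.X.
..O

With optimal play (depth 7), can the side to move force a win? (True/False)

X winning at [XO./.X./..O]: True

[XO./.X./..O] X move#1: (0,2):+1/XOX/.X./..O*, (1,0):+1/XO./XX./..O, (1,2):+1/XO./.XX/..O, (2,0):+1/XO./.X./X.O, (2,1):+1/XO./.X./.XO
[XOX/.X./..O] O move#2: (1,0):-1/XOX/OX./..O*, (1,2):-1/XOX/.XO/..O, (2,0):-1/XOX/.X./O.O, (2,1):-1/XOX/.X./.OO
[XOX/OX./..O] X move#3: (1,2):+1/XOX/OXX/..O*, (2,0):+1/XOX/OX./X.O, (2,1):+1/XOX/OX./.XO
[XOX/OXX/..O] O move#4: (2,0):-1/XOX/OXX/O.O*, (2,1):-1/XOX/OXX/.OO
[XOX/OXX/O.O] X move#5: (2,1):+1/XOX/OXX/OXO*
[XOX/OXX/OXO] end (terminal -1, O#6); searched XO./.X./..O to 7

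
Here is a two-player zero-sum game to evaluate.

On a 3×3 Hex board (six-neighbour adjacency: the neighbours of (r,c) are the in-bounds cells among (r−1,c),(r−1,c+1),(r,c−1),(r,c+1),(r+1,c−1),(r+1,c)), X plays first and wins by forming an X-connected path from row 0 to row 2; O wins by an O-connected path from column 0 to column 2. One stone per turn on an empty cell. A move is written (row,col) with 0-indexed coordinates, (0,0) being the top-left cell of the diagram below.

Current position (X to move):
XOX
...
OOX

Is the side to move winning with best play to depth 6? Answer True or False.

X winning at [XOX/.../OOX]: True

p1 X@[XOX/.../OOX]: (1,0)[XOX/X../OOX]-1 (1,1)[XOX/.X./OOX]-1 (1,2)[XOX/..X/OOX]+1*
p2 O@[XOX/..X/OOX] terminal -1; root [XOX/.../OOX] d6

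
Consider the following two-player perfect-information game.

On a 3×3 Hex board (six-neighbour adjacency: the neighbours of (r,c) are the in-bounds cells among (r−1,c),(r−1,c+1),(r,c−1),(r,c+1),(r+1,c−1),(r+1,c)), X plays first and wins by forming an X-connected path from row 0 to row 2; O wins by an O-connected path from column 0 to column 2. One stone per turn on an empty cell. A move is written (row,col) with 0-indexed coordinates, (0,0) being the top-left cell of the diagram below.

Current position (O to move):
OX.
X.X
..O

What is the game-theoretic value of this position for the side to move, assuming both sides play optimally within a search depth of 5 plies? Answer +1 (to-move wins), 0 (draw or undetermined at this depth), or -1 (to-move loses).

value(OX./X.X/..O, O) = -1

[OX./X.X/..O] O move#1: (0,2):-1/OXO/X.X/..O*, (1,1):-1/OX./XOX/..O, (2,0):-1/OX./X.X/O.O, (2,1):-1/OX./X.X/.OO
[OXO/X.X/..O] X move#2: (1,1):+1/OXO/XXX/..O*, (2,0):+1/OXO/X.X/X.O, (2,1):+1/OXO/X.X/.XO
[OXO/XXX/..O] O move#3: (2,0):-1/OXO/XXX/O.O*, (2,1):-1/OXO/XXX/.OO
[OXO/XXX/O.O] X move#4: (2,1):+1/OXO/XXX/OXO*
[OXO/XXX/OXO] end (terminal -1, O#5); searched OX./X.X/..O to 5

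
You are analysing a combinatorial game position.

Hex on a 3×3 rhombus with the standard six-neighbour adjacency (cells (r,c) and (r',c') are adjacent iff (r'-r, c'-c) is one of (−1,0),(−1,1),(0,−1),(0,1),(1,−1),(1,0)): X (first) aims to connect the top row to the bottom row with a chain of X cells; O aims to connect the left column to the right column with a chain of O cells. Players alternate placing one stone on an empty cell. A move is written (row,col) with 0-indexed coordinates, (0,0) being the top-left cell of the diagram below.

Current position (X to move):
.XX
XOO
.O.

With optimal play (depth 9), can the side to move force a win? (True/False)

[.XX/XOO/.O.] X move#1: (0,0):-1/XXX/XOO/.O., (2,0):+1/.XX/XOO/XO.*, (2,2):-1/.XX/XOO/.OX
[.XX/XOO/XO.] end (terminal -1, O#2); searched .XX/XOO/.O. to 9

X winning at [.XX/XOO/.O.]: True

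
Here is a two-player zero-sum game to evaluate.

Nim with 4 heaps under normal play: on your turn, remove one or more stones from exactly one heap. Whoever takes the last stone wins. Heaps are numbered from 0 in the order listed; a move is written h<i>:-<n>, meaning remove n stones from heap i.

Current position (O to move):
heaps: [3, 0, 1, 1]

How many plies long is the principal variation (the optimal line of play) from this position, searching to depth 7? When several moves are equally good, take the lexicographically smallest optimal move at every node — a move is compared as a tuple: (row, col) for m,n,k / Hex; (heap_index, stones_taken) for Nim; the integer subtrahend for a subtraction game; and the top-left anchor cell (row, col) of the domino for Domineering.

[(3,0,1,1)] O move#1: h0:-1:-1/(2,0,1,1), h0:-2:-1/(1,0,1,1), h0:-3:+1/(0,0,1,1)*, h2:-1:-1/(3,0,0,1), h3:-1:-1/(3,0,1,0)
[(0,0,1,1)] X move#2: h2:-1:-1/(0,0,0,1)*, h3:-1:-1/(0,0,1,0)
[(0,0,0,1)] O move#3: h3:-1:+1/(0,0,0,0)*
[(0,0,0,0)] end (terminal -1, X#4); searched (3,0,1,1) to 7

PV length from [(3,0,1,1)]: 3 plies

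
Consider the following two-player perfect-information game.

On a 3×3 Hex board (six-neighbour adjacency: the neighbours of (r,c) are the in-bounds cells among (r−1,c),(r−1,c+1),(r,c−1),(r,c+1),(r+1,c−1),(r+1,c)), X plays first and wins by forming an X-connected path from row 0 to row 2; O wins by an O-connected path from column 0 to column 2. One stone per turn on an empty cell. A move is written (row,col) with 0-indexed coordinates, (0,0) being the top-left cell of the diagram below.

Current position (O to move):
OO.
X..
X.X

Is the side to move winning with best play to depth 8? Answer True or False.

p1 O@[OO./X../X.X]: (0,2)[OOO/X../X.X]+1* (1,1)[OO./XO./X.X]+1 (1,2)[OO./X.O/X.X]+1 (2,1)[OO./X../XOX]-1
p2 X@[OOO/X../X.X] terminal -1; root [OO./X../X.X] d8

O winning at [OO./X../X.X]: True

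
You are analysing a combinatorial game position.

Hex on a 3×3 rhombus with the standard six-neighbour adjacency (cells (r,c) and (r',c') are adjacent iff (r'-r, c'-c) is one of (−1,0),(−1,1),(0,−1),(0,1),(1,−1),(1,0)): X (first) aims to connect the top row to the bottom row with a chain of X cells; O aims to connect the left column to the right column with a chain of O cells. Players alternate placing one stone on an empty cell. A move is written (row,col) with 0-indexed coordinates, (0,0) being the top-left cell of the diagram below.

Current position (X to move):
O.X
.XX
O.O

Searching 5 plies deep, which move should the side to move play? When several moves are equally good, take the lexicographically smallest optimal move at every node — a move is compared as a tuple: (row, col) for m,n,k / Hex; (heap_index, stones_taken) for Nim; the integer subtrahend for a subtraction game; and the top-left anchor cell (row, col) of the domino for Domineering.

X's best at [O.X/.XX/O.O]: (2,1)

ply 1, X at O.X/.XX/O.O | (0,1)=-1→OXX/.XX/O.O; (1,0)=-1→O.X/XXX/O.O; (2,1)=+1→O.X/.XX/OXO*
ply 2: O.X/.XX/OXO is terminal -1 (O); from O.X/.XX/O.O depth 5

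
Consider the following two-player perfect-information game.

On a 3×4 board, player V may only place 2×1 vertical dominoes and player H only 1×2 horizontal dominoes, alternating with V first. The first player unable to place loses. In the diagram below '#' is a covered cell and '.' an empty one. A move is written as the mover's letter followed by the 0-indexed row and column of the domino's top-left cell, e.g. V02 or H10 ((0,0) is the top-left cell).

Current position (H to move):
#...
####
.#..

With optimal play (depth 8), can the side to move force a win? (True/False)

H winning at [#.../####/.#..]: True

p1 H@[#.../####/.#..]: H01[###./####/.#..]+1* H02[#.##/####/.#..]+1 H22[#.../####/.###]+1
p2 V@[###./####/.#..] terminal -1; root [#.../####/.#..] d8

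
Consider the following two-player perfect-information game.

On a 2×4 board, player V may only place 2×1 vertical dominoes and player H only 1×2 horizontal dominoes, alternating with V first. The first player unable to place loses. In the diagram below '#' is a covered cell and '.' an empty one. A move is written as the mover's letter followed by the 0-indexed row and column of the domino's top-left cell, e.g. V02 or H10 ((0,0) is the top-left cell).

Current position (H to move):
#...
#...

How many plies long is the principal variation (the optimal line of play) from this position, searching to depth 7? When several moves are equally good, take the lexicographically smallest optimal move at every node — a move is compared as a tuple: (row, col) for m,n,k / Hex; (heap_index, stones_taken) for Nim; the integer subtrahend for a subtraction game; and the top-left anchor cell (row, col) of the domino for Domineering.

[#.../#...] H move#1: H01:+1/###./#...*, H02:+1/#.##/#..., H11:+1/#.../###., H12:+1/#.../#.##
[###./#...] V move#2: V03:-1/####/#..#*
[####/#..#] H move#3: H11:+1/####/####*
[####/####] end (terminal -1, V#4); searched #.../#... to 7

PV length from [#.../#...]: 3 plies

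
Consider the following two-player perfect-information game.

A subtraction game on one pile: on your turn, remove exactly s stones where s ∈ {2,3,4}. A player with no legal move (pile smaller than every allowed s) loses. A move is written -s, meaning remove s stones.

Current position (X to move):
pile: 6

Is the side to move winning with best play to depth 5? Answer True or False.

X winning at [6]: False

[6] X move#1: -2:-1/4*, -3:-1/3, -4:-1/2
[4] O move#2: -2:-1/2, -3:+1/1*, -4:+1/0
[1] end (terminal -1, X#3); searched 6 to 5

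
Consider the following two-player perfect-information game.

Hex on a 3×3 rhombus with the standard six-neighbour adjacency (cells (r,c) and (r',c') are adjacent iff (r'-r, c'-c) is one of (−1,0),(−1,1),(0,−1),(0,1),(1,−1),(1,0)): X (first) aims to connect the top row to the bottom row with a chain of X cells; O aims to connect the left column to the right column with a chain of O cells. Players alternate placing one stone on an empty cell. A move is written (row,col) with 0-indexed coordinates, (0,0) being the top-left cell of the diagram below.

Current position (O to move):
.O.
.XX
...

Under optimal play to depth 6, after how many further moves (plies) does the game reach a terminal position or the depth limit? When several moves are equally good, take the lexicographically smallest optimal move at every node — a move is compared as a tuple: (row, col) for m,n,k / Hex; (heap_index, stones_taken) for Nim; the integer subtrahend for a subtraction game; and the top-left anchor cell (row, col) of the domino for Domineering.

ply 1, O at .O./.XX/... | (0,0)=-1→OO./.XX/...; (0,2)=+1→.OO/.XX/...*; (1,0)=-1→.O./OXX/...; (2,0)=-1→.O./.XX/O..; (2,1)=-1→.O./.XX/.O.; (2,2)=-1→.O./.XX/..O
ply 2, X at .OO/.XX/... | (0,0)=-1→XOO/.XX/...*; (1,0)=-1→.OO/XXX/...; (2,0)=-1→.OO/.XX/X..; (2,1)=-1→.OO/.XX/.X.; (2,2)=-1→.OO/.XX/..X
ply 3, O at XOO/.XX/... | (1,0)=+1→XOO/OXX/...*; (2,0)=-1→XOO/.XX/O..; (2,1)=-1→XOO/.XX/.O.; (2,2)=-1→XOO/.XX/..O
ply 4: XOO/OXX/... is terminal -1 (X); from .O./.XX/... depth 6

PV length from [.O./.XX/...]: 3 plies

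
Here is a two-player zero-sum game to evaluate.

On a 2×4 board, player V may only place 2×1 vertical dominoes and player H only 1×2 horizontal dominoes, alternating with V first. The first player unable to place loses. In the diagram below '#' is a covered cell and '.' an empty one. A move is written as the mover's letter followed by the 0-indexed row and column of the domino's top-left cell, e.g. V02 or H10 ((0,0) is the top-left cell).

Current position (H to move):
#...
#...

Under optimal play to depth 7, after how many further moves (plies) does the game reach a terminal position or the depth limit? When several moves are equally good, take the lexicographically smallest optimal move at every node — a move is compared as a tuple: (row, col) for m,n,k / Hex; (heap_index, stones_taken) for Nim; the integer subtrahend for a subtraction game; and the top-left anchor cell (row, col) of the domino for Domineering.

ply 1, H at #.../#... | H01=+1→###./#...*; H02=+1→#.##/#...; H11=+1→#.../###.; H12=+1→#.../#.##
ply 2, V at ###./#... | V03=-1→####/#..#*
ply 3, H at ####/#..# | H11=+1→####/####*
ply 4: ####/#### is terminal -1 (V); from #.../#... depth 7

PV length from [#.../#...]: 3 plies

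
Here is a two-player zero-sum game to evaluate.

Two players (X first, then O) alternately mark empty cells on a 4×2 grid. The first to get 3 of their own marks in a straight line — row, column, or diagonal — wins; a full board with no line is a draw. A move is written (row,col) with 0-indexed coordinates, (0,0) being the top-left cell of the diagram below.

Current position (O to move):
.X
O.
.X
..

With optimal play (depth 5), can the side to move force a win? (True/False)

[.X/O./.X/..] O move#1: (0,0):-1/OX/O./.X/.., (1,1):+0/.X/OO/.X/..*, (2,0):-1/.X/O./OX/.., (3,0):-1/.X/O./.X/O., (3,1):-1/.X/O./.X/.O
[.X/OO/.X/..] X move#2: (0,0):+0/XX/OO/.X/..*, (2,0):+0/.X/OO/XX/.., (3,0):+0/.X/OO/.X/X., (3,1):-1/.X/OO/.X/.X
[XX/OO/.X/..] O move#3: (2,0):+0/XX/OO/OX/..*, (3,0):+0/XX/OO/.X/O., (3,1):+0/XX/OO/.X/.O
[XX/OO/OX/..] X move#4: (3,0):+0/XX/OO/OX/X.*, (3,1):-1/XX/OO/OX/.X
[XX/OO/OX/X.] O move#5: (3,1):+0/XX/OO/OX/XO*
[XX/OO/OX/XO] end (terminal +0, X#6); searched .X/O./.X/.. to 5

O winning at [.X/O./.X/..]: False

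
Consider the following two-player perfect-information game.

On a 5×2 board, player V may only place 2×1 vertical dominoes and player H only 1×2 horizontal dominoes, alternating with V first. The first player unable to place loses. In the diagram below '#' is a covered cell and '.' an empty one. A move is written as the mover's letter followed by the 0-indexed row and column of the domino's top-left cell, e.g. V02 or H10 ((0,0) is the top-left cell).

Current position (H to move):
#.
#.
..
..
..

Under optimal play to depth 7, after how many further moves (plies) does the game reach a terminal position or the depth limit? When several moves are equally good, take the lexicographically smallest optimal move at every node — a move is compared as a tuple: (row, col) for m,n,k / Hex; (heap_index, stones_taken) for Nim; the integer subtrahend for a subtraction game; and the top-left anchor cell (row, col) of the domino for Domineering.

PV length from [#./#./../../..]: 3 plies

ply 1, H at #./#./../../.. | H20=-1→#./#./##/../..; H30=+1→#./#./../##/..*; H40=-1→#./#./../../##
ply 2, V at #./#./../##/.. | V01=-1→##/##/../##/..*; V11=-1→#./##/.#/##/..
ply 3, H at ##/##/../##/.. | H20=+1→##/##/##/##/..*; H40=+1→##/##/../##/##
ply 4: ##/##/##/##/.. is terminal -1 (V); from #./#./../../.. depth 7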